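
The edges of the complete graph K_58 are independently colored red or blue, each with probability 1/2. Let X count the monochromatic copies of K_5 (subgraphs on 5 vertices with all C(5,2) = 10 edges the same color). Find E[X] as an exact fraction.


Let X = Σ_S X_S over the C(58, 5) = 4582116 subsets S of size 5, where X_S = 1 if the K_5 on S is monochromatic.
For a fixed S, the K_5 on S has C(5, 2) = 10 edges. P[all 10 edges red] = (1/2)^10, and likewise for blue, so P[monochromatic] = 2·(1/2)^10 = 2^{1 − 10} = 1/512.
Summing: E[X] = C(58, 5) · 2^{1 − 10} = 4582116 · 1/512 = 1145529/128.
Numerically: E[X] ≈ 8949.445312.

E[X] = C(58,5)·2^(1−C(5,2)) = 1145529/128 ≈ 8949.445312.


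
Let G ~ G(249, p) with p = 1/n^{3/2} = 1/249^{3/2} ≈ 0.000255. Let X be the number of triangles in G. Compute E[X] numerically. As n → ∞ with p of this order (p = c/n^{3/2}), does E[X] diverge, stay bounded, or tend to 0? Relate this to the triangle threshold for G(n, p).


Number of potential triangles: C(249, 3) = 2542124.
Each occurs with probability p³ ≈ (0.000255)³ ≈ 1.64855e-11.
By linearity: E[X] = C(249, 3)·p³ ≈ 2542124 · 1.64855e-11 ≈ 0.000.
Since α = 3/2 > 1, p = c/n^{3/2} = o(1/n) is below the triangle threshold p ~ 1/n. Asymptotically E[X] ~ (c³/6)·n^{3(1−α)} = (1³/6)·n^{-1.5} → 0, so by Markov's inequality G has no triangles w.h.p.

E[X] ≈ 0.000; in regime p = Θ(1/n^{3/2}) E[X] tends to 0 (below the triangle threshold p ~ 1/n).


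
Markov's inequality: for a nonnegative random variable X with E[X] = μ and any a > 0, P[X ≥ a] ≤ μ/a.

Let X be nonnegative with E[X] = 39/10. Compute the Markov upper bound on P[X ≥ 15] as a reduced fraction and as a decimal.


μ = E[X] = 39/10, a = 15.
Markov: P[X ≥ 15] ≤ μ/a = (39/10)/15 = 13/50.
Numerically: ≈ 0.2600.
(Since a = 15 > μ = 3.9000, the bound 13/50 is < 1 and informative.)

P[X ≥ 15] ≤ 13/50 ≈ 0.2600.


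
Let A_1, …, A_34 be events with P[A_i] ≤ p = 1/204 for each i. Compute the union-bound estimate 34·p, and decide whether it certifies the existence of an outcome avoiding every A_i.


Union bound: P[∪_{i=1}^{34} A_i] ≤ Σ_i P[A_i] ≤ 34·p = 34·(1/204) = 1/6.
Numerically: 1/6 ≈ 0.166667.
Is 1/6 < 1? YES.
Since P[∪ A_i] ≤ 1/6 < 1, the complement has P[∩ A_i^c] ≥ 1 − 1/6 = 5/6 > 0, so some outcome avoids every A_i.

34·p = 1/6 ≈ 0.166667; existence CERTIFIED by the union bound.


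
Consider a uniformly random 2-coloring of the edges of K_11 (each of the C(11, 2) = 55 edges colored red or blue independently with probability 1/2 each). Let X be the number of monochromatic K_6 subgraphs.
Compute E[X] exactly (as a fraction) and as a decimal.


Let X = Σ_S X_S over the C(11, 6) = 462 subsets S of size 6, where X_S = 1 if the K_6 on S is monochromatic.
For a fixed S, the K_6 on S has C(6, 2) = 15 edges. P[all 15 edges red] = (1/2)^15, and likewise for blue, so P[monochromatic] = 2·(1/2)^15 = 2^{1 − 15} = 1/16384.
By linearity of expectation: E[X] = C(11, 6) · 2^{1 − 15} = 462 · 1/16384 = 231/8192.
Numerically: E[X] ≈ 0.02820.

E[X] = C(11,6)·2^(1−C(6,2)) = 231/8192 ≈ 0.02820.


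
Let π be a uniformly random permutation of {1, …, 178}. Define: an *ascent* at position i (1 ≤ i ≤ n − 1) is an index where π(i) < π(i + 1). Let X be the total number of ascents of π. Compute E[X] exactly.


Write X = Σ X_I over i = 1, …, 177, with X_I the indicator of one ascent.
There are 177 indicators.
For each fixed i, the pair (π(i), π(i+1)) is a uniformly random ordered pair of distinct values from {1, …, 178}; by symmetry P[π(i) < π(i+1)] = 1/2.
By linearity: E[X] = 177 · (1/2) = (178 − 1) · (1/2) = 177/2 ≈ 88.5000.

E[X] = 177/2 = 88.5000.


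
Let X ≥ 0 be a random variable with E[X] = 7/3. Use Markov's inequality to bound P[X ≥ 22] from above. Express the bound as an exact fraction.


μ = E[X] = 7/3, a = 22.
Markov: P[X ≥ 22] ≤ μ/a = (7/3)/22 = 7/66.
Numerically: ≈ 0.1061.
(Since a = 22 > μ = 2.3333, the bound 7/66 is < 1 and informative.)

P[X ≥ 22] ≤ 7/66 ≈ 0.1061.


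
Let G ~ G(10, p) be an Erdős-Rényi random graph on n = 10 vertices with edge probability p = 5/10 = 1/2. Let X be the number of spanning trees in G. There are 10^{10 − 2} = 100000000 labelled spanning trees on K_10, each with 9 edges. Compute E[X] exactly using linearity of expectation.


K_10 has 10^{10 − 2} = 100000000 labelled spanning trees.
For each such spanning tree H, let X_H = 1 if all 9 edges of H are present in G. Then P[X_H = 1] = p^{9} = (1/2)^{9} = 1/512.
Summing the indicators: E[X] = Σ_H E[X_H] = 100000000 · p^{9} = 100000000 · 1/512 = 390625/2.
Numerically: E[X] ≈ 1.95e+05.

E[X] = 100000000 · (1/2)^{9} = 390625/2 ≈ 1.95e+05.


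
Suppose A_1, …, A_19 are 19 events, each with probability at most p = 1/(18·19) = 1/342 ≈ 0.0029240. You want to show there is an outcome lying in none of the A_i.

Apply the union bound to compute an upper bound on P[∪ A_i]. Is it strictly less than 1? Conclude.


Union bound: P[∪_{i=1}^{19} A_i] ≤ Σ_i P[A_i] ≤ 19·p = 19·(1/342) = 1/18.
Numerically: 1/18 ≈ 0.0555556.
Is 1/18 < 1? YES.
Since P[∪ A_i] ≤ 1/18 < 1, the complement has P[∩ A_i^c] ≥ 1 − 1/18 = 17/18 > 0, so some outcome avoids every A_i.

19·p = 1/18 ≈ 0.0555556; existence CERTIFIED by the union bound.


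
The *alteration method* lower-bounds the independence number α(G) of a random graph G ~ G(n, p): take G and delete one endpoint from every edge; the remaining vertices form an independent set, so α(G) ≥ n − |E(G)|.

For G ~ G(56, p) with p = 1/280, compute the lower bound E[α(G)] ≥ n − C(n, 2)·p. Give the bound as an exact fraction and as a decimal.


E[|E(G)|] = C(56, 2)·p = 1540 · (1/280) = 11/2.
E[α(G)] ≥ n − E[|E(G)|] = 56 − 11/2 = 101/2.
Numerically: ≈ 50.50000.
(This is only a lower bound; the true E[α(G)] may be larger.)

E[α(G)] ≥ 101/2 ≈ 50.50000.


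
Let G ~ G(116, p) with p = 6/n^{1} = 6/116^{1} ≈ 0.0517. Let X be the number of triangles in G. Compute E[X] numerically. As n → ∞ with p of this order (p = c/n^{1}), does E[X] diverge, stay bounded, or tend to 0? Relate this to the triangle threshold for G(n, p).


Number of potential triangles: C(116, 3) = 253460.
Each occurs with probability p³ ≈ (0.0517)³ ≈ 1.38382e-04.
By linearity: E[X] = C(116, 3)·p³ ≈ 253460 · 1.38382e-04 ≈ 35.074.
Here α = 1, so p = 6/n is exactly at the triangle threshold p ~ 1/n. Asymptotically E[X] → c³/6 = 6³/6 = 36 ≈ 36.000, a bounded constant. In this regime the triangle count is asymptotically Poisson(c³/6).

E[X] ≈ 35.074; in regime p = Θ(1/n^{1}) E[X] stays bounded (at the triangle threshold p ~ 1/n).


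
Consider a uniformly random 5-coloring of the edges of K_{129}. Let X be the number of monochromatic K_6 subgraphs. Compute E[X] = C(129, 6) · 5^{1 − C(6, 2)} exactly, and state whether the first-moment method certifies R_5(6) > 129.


E[X] = C(129, 6) · 5^{1 − 15} = 5688177600 · 5^{−14} = 5688177600/6103515625.
As a reduced fraction: E[X] = 227527104/244140625 ≈ 0.932.
Is E[X] < 1? YES.
Since E[X] < 1, there exists a 5-coloring of K_{129} with no monochromatic K_6; hence R_5(6) > 129.

E[X] = 227527104/244140625 ≈ 0.932; E[X] < 1, so R_5(6) > 129.


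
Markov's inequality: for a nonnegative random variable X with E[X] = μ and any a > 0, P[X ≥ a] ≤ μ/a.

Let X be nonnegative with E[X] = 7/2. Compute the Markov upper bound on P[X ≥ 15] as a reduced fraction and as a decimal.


μ = E[X] = 7/2, a = 15.
Markov: P[X ≥ 15] ≤ μ/a = (7/2)/15 = 7/30.
Numerically: ≈ 0.233.
(Since a = 15 > μ = 3.500, the bound 7/30 is < 1 and informative.)

P[X ≥ 15] ≤ 7/30 ≈ 0.233.


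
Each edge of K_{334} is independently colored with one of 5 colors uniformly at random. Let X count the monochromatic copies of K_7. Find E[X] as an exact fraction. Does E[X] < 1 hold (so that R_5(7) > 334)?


E[X] = C(334, 7) · 5^{1 − 21} = 86359460961576 · 5^{−20} = 86359460961576/95367431640625.
As a reduced fraction: E[X] = 86359460961576/95367431640625 ≈ 0.9055446.
Is E[X] < 1? YES.
Since E[X] < 1, there exists a 5-coloring of K_{334} with no monochromatic K_7; hence R_5(7) > 334.

E[X] = 86359460961576/95367431640625 ≈ 0.9055446; E[X] < 1, so R_5(7) > 334.


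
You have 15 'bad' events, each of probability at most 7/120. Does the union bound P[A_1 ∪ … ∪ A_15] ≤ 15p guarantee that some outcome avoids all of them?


Union bound: P[∪_{i=1}^{15} A_i] ≤ Σ_i P[A_i] ≤ 15·p = 15·(7/120) = 7/8.
Numerically: 7/8 ≈ 0.8750.
Is 7/8 < 1? YES.
Since P[∪ A_i] ≤ 7/8 < 1, the complement has P[∩ A_i^c] ≥ 1 − 7/8 = 1/8 > 0, so some outcome avoids every A_i.

15·p = 7/8 ≈ 0.8750; existence CERTIFIED by the union bound.


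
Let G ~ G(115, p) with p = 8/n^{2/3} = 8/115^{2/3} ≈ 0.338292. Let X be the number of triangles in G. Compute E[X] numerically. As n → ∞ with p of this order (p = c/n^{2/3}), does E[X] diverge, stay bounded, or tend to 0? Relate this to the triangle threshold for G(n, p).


Number of potential triangles: C(115, 3) = 246905.
Each occurs with probability p³ ≈ (0.338292)³ ≈ 3.87145558e-02.
By linearity: E[X] = C(115, 3)·p³ ≈ 246905 · 3.87145558e-02 ≈ 9558.817391.
Since α = 2/3 < 1, p = c/n^{2/3} ≫ 1/n is above the triangle threshold p ~ 1/n. Asymptotically E[X] ~ (c³/6)·n^{3(1−α)} = (8³/6)·n^{1} → ∞; triangles are abundant w.h.p.

E[X] ≈ 9558.817391; in regime p = Θ(1/n^{2/3}) E[X] diverges (above the triangle threshold p ~ 1/n).


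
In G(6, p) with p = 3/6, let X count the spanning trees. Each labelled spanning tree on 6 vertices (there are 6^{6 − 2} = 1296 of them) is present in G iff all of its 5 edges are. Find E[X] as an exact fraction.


K_6 has 6^{6 − 2} = 1296 labelled spanning trees.
For each such spanning tree H, let X_H = 1 if all 5 edges of H are present in G. Then P[X_H = 1] = p^{5} = (1/2)^{5} = 1/32.
By linearity of expectation: E[X] = Σ_H E[X_H] = 1296 · p^{5} = 1296 · 1/32 = 81/2.
Numerically: E[X] ≈ 40.5.

E[X] = 1296 · (1/2)^{5} = 81/2 ≈ 40.5.


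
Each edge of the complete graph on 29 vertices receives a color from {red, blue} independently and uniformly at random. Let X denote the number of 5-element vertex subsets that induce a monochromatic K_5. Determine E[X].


Let X = Σ_S X_S over the C(29, 5) = 118755 subsets S of size 5, where X_S = 1 if the K_5 on S is monochromatic.
For a fixed S, the K_5 on S has C(5, 2) = 10 edges. P[all 10 edges red] = (1/2)^10, and likewise for blue, so P[monochromatic] = 2·(1/2)^10 = 2^{1 − 10} = 1/512.
By linearity: E[X] = C(29, 5) · 2^{1 − 10} = 118755 · 1/512 = 118755/512.
Numerically: E[X] ≈ 231.943359.

E[X] = C(29,5)·2^(1−C(5,2)) = 118755/512 ≈ 231.943359.


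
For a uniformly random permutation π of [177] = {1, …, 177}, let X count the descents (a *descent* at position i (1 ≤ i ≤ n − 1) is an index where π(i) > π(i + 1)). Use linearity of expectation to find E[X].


Write X = Σ X_I over i = 1, …, 176, with X_I the indicator of one descent.
There are 176 indicators.
For each fixed i, the pair (π(i), π(i+1)) is a uniformly random ordered pair of distinct values from {1, …, 177}; by symmetry P[π(i) > π(i+1)] = 1/2.
By linearity: E[X] = 176 · (1/2) = (177 − 1) · (1/2) = 88 ≈ 88.0000.

E[X] = 88 = 88.0000.


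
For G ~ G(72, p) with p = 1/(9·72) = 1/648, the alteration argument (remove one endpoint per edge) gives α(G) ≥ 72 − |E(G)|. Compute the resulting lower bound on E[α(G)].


E[|E(G)|] = C(72, 2)·p = 2556 · (1/648) = 71/18.
E[α(G)] ≥ n − E[|E(G)|] = 72 − 71/18 = 1225/18.
Numerically: ≈ 68.055556.
(This is only a lower bound; the true E[α(G)] may be larger.)

E[α(G)] ≥ 1225/18 ≈ 68.055556.


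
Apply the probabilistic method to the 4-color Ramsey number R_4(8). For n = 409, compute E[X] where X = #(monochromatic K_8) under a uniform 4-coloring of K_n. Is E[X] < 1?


E[X] = C(409, 8) · 4^{1 − 28} = 18128041135797879 · 4^{−27} = 18128041135797879/18014398509481984.
As a reduced fraction: E[X] = 18128041135797879/18014398509481984 ≈ 1.00631.
Is E[X] < 1? NO.
Since E[X] ≥ 1, the first-moment bound is inconclusive at n = 409; it does NOT by itself certify R_4(8) > 409.

E[X] = 18128041135797879/18014398509481984 ≈ 1.00631; E[X] ≥ 1; first-moment method inconclusive here.


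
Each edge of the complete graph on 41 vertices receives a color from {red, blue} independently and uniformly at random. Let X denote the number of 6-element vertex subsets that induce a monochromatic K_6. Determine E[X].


Let X = Σ_S X_S over the C(41, 6) = 4496388 subsets S of size 6, where X_S = 1 if the K_6 on S is monochromatic.
For a fixed S, the K_6 on S has C(6, 2) = 15 edges. P[all 15 edges red] = (1/2)^15, and likewise for blue, so P[monochromatic] = 2·(1/2)^15 = 2^{1 − 15} = 1/16384.
By linearity of expectation: E[X] = C(41, 6) · 2^{1 − 15} = 4496388 · 1/16384 = 1124097/4096.
Numerically: E[X] ≈ 274.438.

E[X] = C(41,6)·2^(1−C(6,2)) = 1124097/4096 ≈ 274.438.


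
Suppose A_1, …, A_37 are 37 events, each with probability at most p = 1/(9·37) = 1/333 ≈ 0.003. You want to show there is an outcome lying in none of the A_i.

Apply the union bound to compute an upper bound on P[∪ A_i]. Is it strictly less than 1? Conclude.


Union bound: P[∪_{i=1}^{37} A_i] ≤ Σ_i P[A_i] ≤ 37·p = 37·(1/333) = 1/9.
Numerically: 1/9 ≈ 0.111.
Is 1/9 < 1? YES.
Since P[∪ A_i] ≤ 1/9 < 1, the complement has P[∩ A_i^c] ≥ 1 − 1/9 = 8/9 > 0, so some outcome avoids every A_i.

37·p = 1/9 ≈ 0.111; existence CERTIFIED by the union bound.


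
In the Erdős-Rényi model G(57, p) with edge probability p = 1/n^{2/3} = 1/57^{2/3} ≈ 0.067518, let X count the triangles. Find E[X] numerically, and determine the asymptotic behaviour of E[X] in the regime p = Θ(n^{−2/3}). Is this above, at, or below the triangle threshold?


Number of potential triangles: C(57, 3) = 29260.
Each occurs with probability p³ ≈ (0.067518)³ ≈ 3.0778701e-04.
By linearity: E[X] = C(57, 3)·p³ ≈ 29260 · 3.0778701e-04 ≈ 9.00585.
Since α = 2/3 < 1, p = c/n^{2/3} ≫ 1/n is above the triangle threshold p ~ 1/n. Asymptotically E[X] ~ (c³/6)·n^{3(1−α)} = (1³/6)·n^{1} → ∞; triangles are abundant w.h.p.

E[X] ≈ 9.00585; in regime p = Θ(1/n^{2/3}) E[X] diverges (above the triangle threshold p ~ 1/n).


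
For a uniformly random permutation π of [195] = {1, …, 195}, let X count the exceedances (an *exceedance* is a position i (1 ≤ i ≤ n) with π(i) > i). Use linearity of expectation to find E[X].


Write X = Σ_{i=1}^{195} X_i, where X_i = 1_{π(i) > i}.
For each fixed i, π(i) is uniform over {1, …, 195} (marginal of a uniform permutation), so P[π(i) > i] = (n − i)/n. Summing: Σ_{i=1}^{195} (n − i)/n = (0 + 1 + … + 194)/195 = 195(195 − 1)/(2·195) = (195 − 1)/2.
Hence E[X] = Σ_{i=1}^{195} (195 − i)/195 = 97 ≈ 97.0000.

E[X] = 97 = 97.0000.


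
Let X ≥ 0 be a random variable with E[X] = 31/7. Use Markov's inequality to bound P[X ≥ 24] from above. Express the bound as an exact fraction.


μ = E[X] = 31/7, a = 24.
Markov: P[X ≥ 24] ≤ μ/a = (31/7)/24 = 31/168.
Numerically: ≈ 0.185.
(Since a = 24 > μ = 4.429, the bound 31/168 is < 1 and informative.)

P[X ≥ 24] ≤ 31/168 ≈ 0.185.


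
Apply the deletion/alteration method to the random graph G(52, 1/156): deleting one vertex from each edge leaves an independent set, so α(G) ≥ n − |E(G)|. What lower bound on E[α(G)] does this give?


E[|E(G)|] = C(52, 2)·p = 1326 · (1/156) = 17/2.
E[α(G)] ≥ n − E[|E(G)|] = 52 − 17/2 = 87/2.
Numerically: ≈ 43.50000.
(This is only a lower bound; the true E[α(G)] may be larger.)

E[α(G)] ≥ 87/2 ≈ 43.50000.


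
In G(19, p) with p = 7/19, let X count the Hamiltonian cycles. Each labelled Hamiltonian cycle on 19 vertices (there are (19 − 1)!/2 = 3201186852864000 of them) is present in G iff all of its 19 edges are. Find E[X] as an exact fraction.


K_19 has (19 − 1)!/2 = 3201186852864000 labelled Hamiltonian cycles.
For each such Hamiltonian cycle H, let X_H = 1 if all 19 edges of H are present in G. Then P[X_H = 1] = p^{19} = (7/19)^{19} = 11398895185373143/1978419655660313589123979.
By linearity of expectation: E[X] = Σ_H E[X_H] = 3201186852864000 · p^{19} = 3201186852864000 · 11398895185373143/1978419655660313589123979 = 36489993404591253525678231552000/1978419655660313589123979.
Numerically: E[X] ≈ 1.8444e+07.

E[X] = 3201186852864000 · (7/19)^{19} = 36489993404591253525678231552000/1978419655660313589123979 ≈ 1.8444e+07.


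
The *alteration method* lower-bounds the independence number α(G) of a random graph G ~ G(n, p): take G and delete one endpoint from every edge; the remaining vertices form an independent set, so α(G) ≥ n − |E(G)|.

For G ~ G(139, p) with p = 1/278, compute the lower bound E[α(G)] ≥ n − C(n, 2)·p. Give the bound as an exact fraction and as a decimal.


E[|E(G)|] = C(139, 2)·p = 9591 · (1/278) = 69/2.
E[α(G)] ≥ n − E[|E(G)|] = 139 − 69/2 = 209/2.
Numerically: ≈ 104.5000.
(This is only a lower bound; the true E[α(G)] may be larger.)

E[α(G)] ≥ 209/2 ≈ 104.5000.


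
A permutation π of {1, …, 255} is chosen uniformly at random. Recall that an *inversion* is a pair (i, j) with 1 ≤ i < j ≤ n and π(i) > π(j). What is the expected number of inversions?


Write X = Σ X_I over the C(255, 2) = 32385 pairs i < j, with X_I the indicator of one inversion.
There are 32385 indicators.
For each fixed pair i < j, the values π(i) and π(j) are two distinct elements of {1, …, 255} in uniformly random order; by symmetry P[π(i) > π(j)] = 1/2.
By linearity: E[X] = 32385 · (1/2) = C(255, 2) · (1/2) = 32385/2 = 32385/2 ≈ 16192.500.

E[X] = 32385/2 = 16192.500.


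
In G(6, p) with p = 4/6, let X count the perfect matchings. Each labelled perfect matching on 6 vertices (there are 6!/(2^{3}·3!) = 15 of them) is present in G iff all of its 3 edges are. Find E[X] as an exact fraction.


K_6 has 6!/(2^{3}·3!) = 15 labelled perfect matchings.
For each such perfect matching H, let X_H = 1 if all 3 edges of H are present in G. Then P[X_H = 1] = p^{3} = (2/3)^{3} = 8/27.
Summing the indicators: E[X] = Σ_H E[X_H] = 15 · p^{3} = 15 · 8/27 = 40/9.
Numerically: E[X] ≈ 4.444.

E[X] = 15 · (2/3)^{3} = 40/9 ≈ 4.444.


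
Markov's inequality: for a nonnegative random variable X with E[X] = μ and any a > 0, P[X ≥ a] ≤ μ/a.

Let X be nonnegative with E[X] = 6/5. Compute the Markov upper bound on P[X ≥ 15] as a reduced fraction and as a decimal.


μ = E[X] = 6/5, a = 15.
Markov: P[X ≥ 15] ≤ μ/a = (6/5)/15 = 2/25.
Numerically: ≈ 0.0800.
(Since a = 15 > μ = 1.2000, the bound 2/25 is < 1 and informative.)

P[X ≥ 15] ≤ 2/25 ≈ 0.0800.


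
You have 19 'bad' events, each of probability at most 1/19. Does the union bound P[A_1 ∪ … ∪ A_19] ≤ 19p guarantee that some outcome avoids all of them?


Union bound: P[∪_{i=1}^{19} A_i] ≤ Σ_i P[A_i] ≤ 19·p = 19·(1/19) = 1.
Numerically: 1 ≈ 1.0000000.
Is 1 < 1? NO.
Since the bound 1 is ≥ 1, the union bound is uninformative here; it does NOT by itself certify existence.

19·p = 1 ≈ 1.0000000; existence NOT certified by the union bound.


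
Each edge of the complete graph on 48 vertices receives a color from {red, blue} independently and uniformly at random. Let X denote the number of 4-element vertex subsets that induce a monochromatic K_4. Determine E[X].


Let X = Σ_S X_S over the C(48, 4) = 194580 subsets S of size 4, where X_S = 1 if the K_4 on S is monochromatic.
For a fixed S, the K_4 on S has C(4, 2) = 6 edges. P[all 6 edges red] = (1/2)^6, and likewise for blue, so P[monochromatic] = 2·(1/2)^6 = 2^{1 − 6} = 1/32.
By linearity: E[X] = C(48, 4) · 2^{1 − 6} = 194580 · 1/32 = 48645/8.
Numerically: E[X] ≈ 6080.62500.

E[X] = C(48,4)·2^(1−C(4,2)) = 48645/8 ≈ 6080.62500.


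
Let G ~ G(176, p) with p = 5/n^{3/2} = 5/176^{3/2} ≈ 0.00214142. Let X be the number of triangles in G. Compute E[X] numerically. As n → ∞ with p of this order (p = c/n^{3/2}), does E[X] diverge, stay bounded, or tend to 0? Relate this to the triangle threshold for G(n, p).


Number of potential triangles: C(176, 3) = 893200.
Each occurs with probability p³ ≈ (0.00214142)³ ≈ 9.81980826e-09.
By linearity: E[X] = C(176, 3)·p³ ≈ 893200 · 9.81980826e-09 ≈ 0.008771.
Since α = 3/2 > 1, p = c/n^{3/2} = o(1/n) is below the triangle threshold p ~ 1/n. Asymptotically E[X] ~ (c³/6)·n^{3(1−α)} = (5³/6)·n^{-1.5} → 0, so by Markov's inequality G has no triangles w.h.p.

E[X] ≈ 0.008771; in regime p = Θ(1/n^{3/2}) E[X] tends to 0 (below the triangle threshold p ~ 1/n).


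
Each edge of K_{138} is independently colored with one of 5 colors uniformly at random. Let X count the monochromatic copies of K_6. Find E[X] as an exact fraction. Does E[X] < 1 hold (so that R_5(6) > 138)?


E[X] = C(138, 6) · 5^{1 − 15} = 8592039666 · 5^{−14} = 8592039666/6103515625.
As a reduced fraction: E[X] = 8592039666/6103515625 ≈ 1.4077198.
Is E[X] < 1? NO.
Since E[X] ≥ 1, the first-moment bound is inconclusive at n = 138; it does NOT by itself certify R_5(6) > 138.

E[X] = 8592039666/6103515625 ≈ 1.4077198; E[X] ≥ 1; first-moment method inconclusive here.


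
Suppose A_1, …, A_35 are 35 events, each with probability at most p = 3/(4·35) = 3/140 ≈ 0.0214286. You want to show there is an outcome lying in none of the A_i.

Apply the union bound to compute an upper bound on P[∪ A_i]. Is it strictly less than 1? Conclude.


Union bound: P[∪_{i=1}^{35} A_i] ≤ Σ_i P[A_i] ≤ 35·p = 35·(3/140) = 3/4.
Numerically: 3/4 ≈ 0.7500000.
Is 3/4 < 1? YES.
Since P[∪ A_i] ≤ 3/4 < 1, the complement has P[∩ A_i^c] ≥ 1 − 3/4 = 1/4 > 0, so some outcome avoids every A_i.

35·p = 3/4 ≈ 0.7500000; existence CERTIFIED by the union bound.


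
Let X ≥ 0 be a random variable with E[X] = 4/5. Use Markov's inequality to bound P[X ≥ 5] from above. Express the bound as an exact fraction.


μ = E[X] = 4/5, a = 5.
Markov: P[X ≥ 5] ≤ μ/a = (4/5)/5 = 4/25.
Numerically: ≈ 0.160.
(Since a = 5 > μ = 0.800, the bound 4/25 is < 1 and informative.)

P[X ≥ 5] ≤ 4/25 ≈ 0.160.


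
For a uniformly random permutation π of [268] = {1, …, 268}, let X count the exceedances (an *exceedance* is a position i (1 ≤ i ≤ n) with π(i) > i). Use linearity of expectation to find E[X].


Write X = Σ_{i=1}^{268} X_i, where X_i = 1_{π(i) > i}.
For each fixed i, π(i) is uniform over {1, …, 268} (marginal of a uniform permutation), so P[π(i) > i] = (n − i)/n. Summing: Σ_{i=1}^{268} (n − i)/n = (0 + 1 + … + 267)/268 = 268(268 − 1)/(2·268) = (268 − 1)/2.
Hence E[X] = Σ_{i=1}^{268} (268 − i)/268 = 267/2 ≈ 133.50000.

E[X] = 267/2 = 133.50000.


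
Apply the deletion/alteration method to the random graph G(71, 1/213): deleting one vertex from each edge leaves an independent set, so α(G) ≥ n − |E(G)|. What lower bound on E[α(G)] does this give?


E[|E(G)|] = C(71, 2)·p = 2485 · (1/213) = 35/3.
E[α(G)] ≥ n − E[|E(G)|] = 71 − 35/3 = 178/3.
Numerically: ≈ 59.333.
(This is only a lower bound; the true E[α(G)] may be larger.)

E[α(G)] ≥ 178/3 ≈ 59.333.


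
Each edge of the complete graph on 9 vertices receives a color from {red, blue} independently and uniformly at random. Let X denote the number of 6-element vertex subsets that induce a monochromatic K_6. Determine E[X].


Let X = Σ_S X_S over the C(9, 6) = 84 subsets S of size 6, where X_S = 1 if the K_6 on S is monochromatic.
For a fixed S, the K_6 on S has C(6, 2) = 15 edges. P[all 15 edges red] = (1/2)^15, and likewise for blue, so P[monochromatic] = 2·(1/2)^15 = 2^{1 − 15} = 1/16384.
By linearity: E[X] = C(9, 6) · 2^{1 − 15} = 84 · 1/16384 = 21/4096.
Numerically: E[X] ≈ 0.005127.

E[X] = C(9,6)·2^(1−C(6,2)) = 21/4096 ≈ 0.005127.


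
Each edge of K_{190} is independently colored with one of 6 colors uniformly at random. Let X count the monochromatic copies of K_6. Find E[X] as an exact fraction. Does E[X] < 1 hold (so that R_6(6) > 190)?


E[X] = C(190, 6) · 6^{1 − 15} = 60334683255 · 6^{−14} = 60334683255/78364164096.
As a reduced fraction: E[X] = 6703853695/8707129344 ≈ 0.76993.
Is E[X] < 1? YES.
Since E[X] < 1, there exists a 6-coloring of K_{190} with no monochromatic K_6; hence R_6(6) > 190.

E[X] = 6703853695/8707129344 ≈ 0.76993; E[X] < 1, so R_6(6) > 190.


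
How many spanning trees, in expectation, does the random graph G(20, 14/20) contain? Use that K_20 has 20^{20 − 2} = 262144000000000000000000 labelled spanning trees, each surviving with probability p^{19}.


K_20 has 20^{20 − 2} = 262144000000000000000000 labelled spanning trees.
For each such spanning tree H, let X_H = 1 if all 19 edges of H are present in G. Then P[X_H = 1] = p^{19} = (7/10)^{19} = 11398895185373143/10000000000000000000.
By linearity: E[X] = Σ_H E[X_H] = 262144000000000000000000 · p^{19} = 262144000000000000000000 · 11398895185373143/10000000000000000000 = 1494075989737228599296/5.
Numerically: E[X] ≈ 2.99e+20.

E[X] = 262144000000000000000000 · (7/10)^{19} = 1494075989737228599296/5 ≈ 2.99e+20.


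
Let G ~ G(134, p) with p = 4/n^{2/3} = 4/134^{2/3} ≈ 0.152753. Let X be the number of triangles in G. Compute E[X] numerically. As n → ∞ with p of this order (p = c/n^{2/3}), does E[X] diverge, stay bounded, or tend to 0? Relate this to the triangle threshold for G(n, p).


Number of potential triangles: C(134, 3) = 392084.
Each occurs with probability p³ ≈ (0.152753)³ ≈ 3.56426821e-03.
By linearity: E[X] = C(134, 3)·p³ ≈ 392084 · 3.56426821e-03 ≈ 1397.492537.
Since α = 2/3 < 1, p = c/n^{2/3} ≫ 1/n is above the triangle threshold p ~ 1/n. Asymptotically E[X] ~ (c³/6)·n^{3(1−α)} = (4³/6)·n^{1} → ∞; triangles are abundant w.h.p.

E[X] ≈ 1397.492537; in regime p = Θ(1/n^{2/3}) E[X] diverges (above the triangle threshold p ~ 1/n).


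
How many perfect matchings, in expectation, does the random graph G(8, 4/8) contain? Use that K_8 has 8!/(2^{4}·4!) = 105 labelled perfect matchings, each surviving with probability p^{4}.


K_8 has 8!/(2^{4}·4!) = 105 labelled perfect matchings.
For each such perfect matching H, let X_H = 1 if all 4 edges of H are present in G. Then P[X_H = 1] = p^{4} = (1/2)^{4} = 1/16.
Summing the indicators: E[X] = Σ_H E[X_H] = 105 · p^{4} = 105 · 1/16 = 105/16.
Numerically: E[X] ≈ 6.5625.

E[X] = 105 · (1/2)^{4} = 105/16 ≈ 6.5625.


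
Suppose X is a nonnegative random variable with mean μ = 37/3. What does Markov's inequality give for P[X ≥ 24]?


μ = E[X] = 37/3, a = 24.
Markov: P[X ≥ 24] ≤ μ/a = (37/3)/24 = 37/72.
Numerically: ≈ 0.5139.
(Since a = 24 > μ = 12.3333, the bound 37/72 is < 1 and informative.)

P[X ≥ 24] ≤ 37/72 ≈ 0.5139.


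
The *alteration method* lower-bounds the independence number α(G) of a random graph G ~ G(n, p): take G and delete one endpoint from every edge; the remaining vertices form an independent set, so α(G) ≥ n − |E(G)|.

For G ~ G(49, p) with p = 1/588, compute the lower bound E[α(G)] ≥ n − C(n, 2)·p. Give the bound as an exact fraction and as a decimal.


E[|E(G)|] = C(49, 2)·p = 1176 · (1/588) = 2.
E[α(G)] ≥ n − E[|E(G)|] = 49 − 2 = 47.
Numerically: ≈ 47.0000.
(This is only a lower bound; the true E[α(G)] may be larger.)

E[α(G)] ≥ 47 ≈ 47.0000.


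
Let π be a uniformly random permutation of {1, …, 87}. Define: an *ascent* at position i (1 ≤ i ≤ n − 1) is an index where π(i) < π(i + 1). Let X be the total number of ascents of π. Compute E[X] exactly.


Write X = Σ X_I over i = 1, …, 86, with X_I the indicator of one ascent.
There are 86 indicators.
For each fixed i, the pair (π(i), π(i+1)) is a uniformly random ordered pair of distinct values from {1, …, 87}; by symmetry P[π(i) < π(i+1)] = 1/2.
By linearity: E[X] = 86 · (1/2) = (87 − 1) · (1/2) = 43 ≈ 43.000000.

E[X] = 43 = 43.000000.


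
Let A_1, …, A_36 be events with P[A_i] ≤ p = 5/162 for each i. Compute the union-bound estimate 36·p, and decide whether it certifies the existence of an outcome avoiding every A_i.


Union bound: P[∪_{i=1}^{36} A_i] ≤ Σ_i P[A_i] ≤ 36·p = 36·(5/162) = 10/9.
Numerically: 10/9 ≈ 1.111111.
Is 10/9 < 1? NO.
Since the bound 10/9 is ≥ 1, the union bound is uninformative here; it does NOT by itself certify existence.

36·p = 10/9 ≈ 1.111111; existence NOT certified by the union bound.


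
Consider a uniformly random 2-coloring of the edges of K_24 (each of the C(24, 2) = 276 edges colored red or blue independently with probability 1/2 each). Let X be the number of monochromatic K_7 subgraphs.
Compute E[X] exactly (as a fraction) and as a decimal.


Let X = Σ_S X_S over the C(24, 7) = 346104 subsets S of size 7, where X_S = 1 if the K_7 on S is monochromatic.
For a fixed S, the K_7 on S has C(7, 2) = 21 edges. P[all 21 edges red] = (1/2)^21, and likewise for blue, so P[monochromatic] = 2·(1/2)^21 = 2^{1 − 21} = 1/1048576.
Summing: E[X] = C(24, 7) · 2^{1 − 21} = 346104 · 1/1048576 = 43263/131072.
Numerically: E[X] ≈ 0.33007.

E[X] = C(24,7)·2^(1−C(7,2)) = 43263/131072 ≈ 0.33007.


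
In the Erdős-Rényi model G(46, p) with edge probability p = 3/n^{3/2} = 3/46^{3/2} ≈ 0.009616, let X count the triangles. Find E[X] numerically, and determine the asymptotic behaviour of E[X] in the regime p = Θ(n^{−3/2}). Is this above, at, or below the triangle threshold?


Number of potential triangles: C(46, 3) = 15180.
Each occurs with probability p³ ≈ (0.009616)³ ≈ 8.891060e-07.
By linearity: E[X] = C(46, 3)·p³ ≈ 15180 · 8.891060e-07 ≈ 0.0135.
Since α = 3/2 > 1, p = c/n^{3/2} = o(1/n) is below the triangle threshold p ~ 1/n. Asymptotically E[X] ~ (c³/6)·n^{3(1−α)} = (3³/6)·n^{-1.5} → 0, so by Markov's inequality G has no triangles w.h.p.

E[X] ≈ 0.0135; in regime p = Θ(1/n^{3/2}) E[X] tends to 0 (below the triangle threshold p ~ 1/n).


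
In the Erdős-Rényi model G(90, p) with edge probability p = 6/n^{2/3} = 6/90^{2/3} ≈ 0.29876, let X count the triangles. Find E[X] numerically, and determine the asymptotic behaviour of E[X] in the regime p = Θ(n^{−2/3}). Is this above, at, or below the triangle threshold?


Number of potential triangles: C(90, 3) = 117480.
Each occurs with probability p³ ≈ (0.29876)³ ≈ 2.66666667e-02.
By linearity: E[X] = C(90, 3)·p³ ≈ 117480 · 2.66666667e-02 ≈ 3132.800000.
Since α = 2/3 < 1, p = c/n^{2/3} ≫ 1/n is above the triangle threshold p ~ 1/n. Asymptotically E[X] ~ (c³/6)·n^{3(1−α)} = (6³/6)·n^{1} → ∞; triangles are abundant w.h.p.

E[X] ≈ 3132.800000; in regime p = Θ(1/n^{2/3}) E[X] diverges (above the triangle threshold p ~ 1/n).


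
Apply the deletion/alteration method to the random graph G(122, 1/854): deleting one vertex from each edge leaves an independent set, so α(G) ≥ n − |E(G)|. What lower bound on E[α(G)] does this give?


E[|E(G)|] = C(122, 2)·p = 7381 · (1/854) = 121/14.
E[α(G)] ≥ n − E[|E(G)|] = 122 − 121/14 = 1587/14.
Numerically: ≈ 113.357143.
(This is only a lower bound; the true E[α(G)] may be larger.)

E[α(G)] ≥ 1587/14 ≈ 113.357143.


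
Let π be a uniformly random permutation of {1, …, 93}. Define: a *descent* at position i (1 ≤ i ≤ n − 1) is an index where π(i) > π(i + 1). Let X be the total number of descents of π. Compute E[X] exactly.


Write X = Σ X_I over i = 1, …, 92, with X_I the indicator of one descent.
There are 92 indicators.
For each fixed i, the pair (π(i), π(i+1)) is a uniformly random ordered pair of distinct values from {1, …, 93}; by symmetry P[π(i) > π(i+1)] = 1/2.
By linearity: E[X] = 92 · (1/2) = (93 − 1) · (1/2) = 46 ≈ 46.000000.

E[X] = 46 = 46.000000.


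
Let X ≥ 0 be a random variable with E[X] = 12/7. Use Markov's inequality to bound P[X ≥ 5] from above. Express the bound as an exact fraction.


μ = E[X] = 12/7, a = 5.
Markov: P[X ≥ 5] ≤ μ/a = (12/7)/5 = 12/35.
Numerically: ≈ 0.342857.
(Since a = 5 > μ = 1.714286, the bound 12/35 is < 1 and informative.)

P[X ≥ 5] ≤ 12/35 ≈ 0.342857.


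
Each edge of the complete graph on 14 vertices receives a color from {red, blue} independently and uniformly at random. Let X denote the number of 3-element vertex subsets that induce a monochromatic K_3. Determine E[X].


Let X = Σ_S X_S over the C(14, 3) = 364 subsets S of size 3, where X_S = 1 if the K_3 on S is monochromatic.
For a fixed S, the K_3 on S has C(3, 2) = 3 edges. P[all 3 edges red] = (1/2)^3, and likewise for blue, so P[monochromatic] = 2·(1/2)^3 = 2^{1 − 3} = 1/4.
Summing: E[X] = C(14, 3) · 2^{1 − 3} = 364 · 1/4 = 91.
Numerically: E[X] ≈ 91.00000.

E[X] = C(14,3)·2^(1−C(3,2)) = 91 ≈ 91.00000.


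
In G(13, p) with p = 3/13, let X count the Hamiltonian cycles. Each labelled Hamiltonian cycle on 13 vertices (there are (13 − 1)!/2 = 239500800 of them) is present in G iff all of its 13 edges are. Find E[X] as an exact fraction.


K_13 has (13 − 1)!/2 = 239500800 labelled Hamiltonian cycles.
For each such Hamiltonian cycle H, let X_H = 1 if all 13 edges of H are present in G. Then P[X_H = 1] = p^{13} = (3/13)^{13} = 1594323/302875106592253.
Summing the indicators: E[X] = Σ_H E[X_H] = 239500800 · p^{13} = 239500800 · 1594323/302875106592253 = 381841633958400/302875106592253.
Numerically: E[X] ≈ 1.261.

E[X] = 239500800 · (3/13)^{13} = 381841633958400/302875106592253 ≈ 1.261.


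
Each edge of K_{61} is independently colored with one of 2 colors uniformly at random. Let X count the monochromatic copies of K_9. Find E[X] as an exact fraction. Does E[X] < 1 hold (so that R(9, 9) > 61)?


E[X] = C(61, 9) · 2^{1 − 36} = 17341763505 · 2^{−35} = 17341763505/34359738368.
As a reduced fraction: E[X] = 17341763505/34359738368 ≈ 0.5047.
Is E[X] < 1? YES.
Since E[X] < 1, there exists a 2-coloring of K_{61} with no monochromatic K_9; hence R(9, 9) > 61.

E[X] = 17341763505/34359738368 ≈ 0.5047; E[X] < 1, so R(9, 9) > 61.


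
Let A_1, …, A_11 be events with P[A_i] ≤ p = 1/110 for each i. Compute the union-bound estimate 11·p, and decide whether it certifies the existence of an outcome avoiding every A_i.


Union bound: P[∪_{i=1}^{11} A_i] ≤ Σ_i P[A_i] ≤ 11·p = 11·(1/110) = 1/10.
Numerically: 1/10 ≈ 0.100000.
Is 1/10 < 1? YES.
Since P[∪ A_i] ≤ 1/10 < 1, the complement has P[∩ A_i^c] ≥ 1 − 1/10 = 9/10 > 0, so some outcome avoids every A_i.

11·p = 1/10 ≈ 0.100000; existence CERTIFIED by the union bound.


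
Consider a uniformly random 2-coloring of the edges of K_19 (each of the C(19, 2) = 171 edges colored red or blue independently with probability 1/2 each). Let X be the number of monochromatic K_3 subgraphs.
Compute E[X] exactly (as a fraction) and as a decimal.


Let X = Σ_S X_S over the C(19, 3) = 969 subsets S of size 3, where X_S = 1 if the K_3 on S is monochromatic.
For a fixed S, the K_3 on S has C(3, 2) = 3 edges. P[all 3 edges red] = (1/2)^3, and likewise for blue, so P[monochromatic] = 2·(1/2)^3 = 2^{1 − 3} = 1/4.
By linearity: E[X] = C(19, 3) · 2^{1 − 3} = 969 · 1/4 = 969/4.
Numerically: E[X] ≈ 242.250000.

E[X] = C(19,3)·2^(1−C(3,2)) = 969/4 ≈ 242.250000.


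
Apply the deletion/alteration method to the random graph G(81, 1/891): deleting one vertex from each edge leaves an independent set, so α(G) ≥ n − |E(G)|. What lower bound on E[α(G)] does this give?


E[|E(G)|] = C(81, 2)·p = 3240 · (1/891) = 40/11.
E[α(G)] ≥ n − E[|E(G)|] = 81 − 40/11 = 851/11.
Numerically: ≈ 77.3636.
(This is only a lower bound; the true E[α(G)] may be larger.)

E[α(G)] ≥ 851/11 ≈ 77.3636.


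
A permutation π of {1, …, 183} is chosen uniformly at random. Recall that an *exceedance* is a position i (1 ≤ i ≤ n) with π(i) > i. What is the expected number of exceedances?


Write X = Σ_{i=1}^{183} X_i, where X_i = 1_{π(i) > i}.
For each fixed i, π(i) is uniform over {1, …, 183} (marginal of a uniform permutation), so P[π(i) > i] = (n − i)/n. Summing: Σ_{i=1}^{183} (n − i)/n = (0 + 1 + … + 182)/183 = 183(183 − 1)/(2·183) = (183 − 1)/2.
Hence E[X] = Σ_{i=1}^{183} (183 − i)/183 = 91 ≈ 91.000.

E[X] = 91 = 91.000.


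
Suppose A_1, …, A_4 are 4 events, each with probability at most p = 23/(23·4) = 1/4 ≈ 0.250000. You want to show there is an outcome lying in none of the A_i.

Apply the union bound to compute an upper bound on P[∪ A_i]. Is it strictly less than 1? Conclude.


Union bound: P[∪_{i=1}^{4} A_i] ≤ Σ_i P[A_i] ≤ 4·p = 4·(1/4) = 1.
Numerically: 1 ≈ 1.000000.
Is 1 < 1? NO.
Since the bound 1 is ≥ 1, the union bound is uninformative here; it does NOT by itself certify existence.

4·p = 1 ≈ 1.000000; existence NOT certified by the union bound.


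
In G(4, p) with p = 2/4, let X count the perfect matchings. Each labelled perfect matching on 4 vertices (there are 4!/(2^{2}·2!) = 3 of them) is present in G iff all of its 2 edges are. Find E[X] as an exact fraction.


K_4 has 4!/(2^{2}·2!) = 3 labelled perfect matchings.
For each such perfect matching H, let X_H = 1 if all 2 edges of H are present in G. Then P[X_H = 1] = p^{2} = (1/2)^{2} = 1/4.
Summing the indicators: E[X] = Σ_H E[X_H] = 3 · p^{2} = 3 · 1/4 = 3/4.
Numerically: E[X] ≈ 0.75.

E[X] = 3 · (1/2)^{2} = 3/4 ≈ 0.75.


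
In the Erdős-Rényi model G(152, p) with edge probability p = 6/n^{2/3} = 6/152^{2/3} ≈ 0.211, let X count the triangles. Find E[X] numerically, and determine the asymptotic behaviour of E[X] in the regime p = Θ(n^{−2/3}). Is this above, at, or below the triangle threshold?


Number of potential triangles: C(152, 3) = 573800.
Each occurs with probability p³ ≈ (0.211)³ ≈ 9.34903e-03.
By linearity: E[X] = C(152, 3)·p³ ≈ 573800 · 9.34903e-03 ≈ 5364.474.
Since α = 2/3 < 1, p = c/n^{2/3} ≫ 1/n is above the triangle threshold p ~ 1/n. Asymptotically E[X] ~ (c³/6)·n^{3(1−α)} = (6³/6)·n^{1} → ∞; triangles are abundant w.h.p.

E[X] ≈ 5364.474; in regime p = Θ(1/n^{2/3}) E[X] diverges (above the triangle threshold p ~ 1/n).


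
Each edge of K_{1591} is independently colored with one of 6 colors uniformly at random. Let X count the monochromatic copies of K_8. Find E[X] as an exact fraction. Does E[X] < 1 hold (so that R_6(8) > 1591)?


E[X] = C(1591, 8) · 6^{1 − 28} = 1000427749141189953870 · 6^{−27} = 1000427749141189953870/1023490369077469249536.
As a reduced fraction: E[X] = 55579319396732775215/56860576059859402752 ≈ 0.977.
Is E[X] < 1? YES.
Since E[X] < 1, there exists a 6-coloring of K_{1591} with no monochromatic K_8; hence R_6(8) > 1591.

E[X] = 55579319396732775215/56860576059859402752 ≈ 0.977; E[X] < 1, so R_6(8) > 1591.


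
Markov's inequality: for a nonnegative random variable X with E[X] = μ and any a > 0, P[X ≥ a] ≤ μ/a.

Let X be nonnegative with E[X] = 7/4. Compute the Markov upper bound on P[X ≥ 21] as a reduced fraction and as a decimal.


μ = E[X] = 7/4, a = 21.
Markov: P[X ≥ 21] ≤ μ/a = (7/4)/21 = 1/12.
Numerically: ≈ 0.083333.
(Since a = 21 > μ = 1.750000, the bound 1/12 is < 1 and informative.)

P[X ≥ 21] ≤ 1/12 ≈ 0.083333.


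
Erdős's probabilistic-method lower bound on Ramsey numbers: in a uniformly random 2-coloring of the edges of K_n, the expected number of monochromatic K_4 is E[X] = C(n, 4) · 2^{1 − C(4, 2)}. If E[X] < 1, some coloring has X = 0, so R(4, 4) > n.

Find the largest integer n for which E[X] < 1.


We need C(n, 4) · 2^{1 − 6} < 1, i.e. C(n, 4) < 2^{6 − 1} = 32.
Check values of n near the boundary:
  n = 4: C(4, 4) = 1; 1 < 32? YES
  n = 5: C(5, 4) = 5; 5 < 32? YES
  n = 6: C(6, 4) = 15; 15 < 32? YES
  n = 7: C(7, 4) = 35; 35 < 32? NO
The largest n with C(n, 4) < 32 is n = 6 (where E[X] = 15/32 ≈ 0.468750). Hence R(4, 4) > 6, i.e. R(4, 4) ≥ 7.

Largest n = 6; hence R(4, 4) > 6.
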